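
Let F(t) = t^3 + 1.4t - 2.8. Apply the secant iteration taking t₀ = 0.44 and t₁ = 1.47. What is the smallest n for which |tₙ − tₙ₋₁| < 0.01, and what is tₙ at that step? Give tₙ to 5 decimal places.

F(0.44) = -2.0988160, F(1.47) = 2.4345230
t₂ = 1.4700000 − 2.4345230·(1.0300000)/(4.5333390) = 0.9168627;  |Δ| = 0.5531373
F(0.9168627) = -0.7456431
t₃ = 0.9168627 − (-0.7456431)·(-0.5531373)/(-3.1801661) = 1.0465550;  |Δ| = 0.1296923
F(1.0465550) = -0.1885549
t₄ = 1.0465550 − (-0.1885549)·(0.1296923)/(0.5570883) = 1.0904513;  |Δ| = 0.0438963
F(1.0904513) = 0.0232702
t₅ = 1.0904513 − 0.0232702·(0.0438963)/(0.2118250) = 1.0856291;  |Δ| = 0.0048223
|t₅ − t₄| = 0.0048223 < 0.01

n = 5, tₙ = 1.08563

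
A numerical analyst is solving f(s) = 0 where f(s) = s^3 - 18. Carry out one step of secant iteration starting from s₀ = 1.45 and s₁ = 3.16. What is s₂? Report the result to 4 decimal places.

2.3469

f(1.45) = -14.951375, f(3.16) = 13.554496
s₂ = 3.160000 − 13.554496·(3.160000 − 1.450000) / (13.554496 − (-14.951375)) = 3.160000 − (23.178188)/(28.505871) = 2.346898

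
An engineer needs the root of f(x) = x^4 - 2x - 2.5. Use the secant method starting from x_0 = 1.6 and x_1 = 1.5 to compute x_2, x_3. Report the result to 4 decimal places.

1.5339, 1.5366

f(1.6) = 0.853600, f(1.5) = -0.437500
x_2 = 1.500000 − (-0.437500)·(1.500000 − 1.600000) / (-0.437500 − 0.853600) = 1.500000 − (0.043750)/(-1.291100) = 1.533886
f(1.533886) = -0.032077
x_3 = 1.533886 − (-0.032077)·(1.533886 − 1.500000) / (-0.032077 − (-0.437500)) = 1.533886 − (-0.001087)/(0.405423) = 1.536567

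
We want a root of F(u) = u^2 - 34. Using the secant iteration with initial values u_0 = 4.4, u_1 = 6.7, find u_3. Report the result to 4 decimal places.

5.8231

F(4.4) = -14.640000, F(6.7) = 10.890000
u_2 = 6.700000 − 10.890000·(6.700000 − 4.400000) / (10.890000 − (-14.640000)) = 6.700000 − (25.047000)/(25.530000) = 5.718919
F(5.718919) = -1.293966
u_3 = 5.718919 − (-1.293966)·(5.718919 − 6.700000) / (-1.293966 − 10.890000) = 5.718919 − (1.269486)/(-12.183966) = 5.823112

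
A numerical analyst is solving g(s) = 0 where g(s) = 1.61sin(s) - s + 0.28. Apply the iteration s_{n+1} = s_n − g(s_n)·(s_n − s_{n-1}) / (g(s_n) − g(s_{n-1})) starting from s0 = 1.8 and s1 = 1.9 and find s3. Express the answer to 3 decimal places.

g(1.8) = 0.04789, g(1.9) = -0.09646
s2 = 1.90000 − (-0.09646)·(1.90000 − 1.80000) / (-0.09646 − 0.04789) = 1.90000 − (-0.00965)/(-0.14435) = 1.83318
g(1.83318) = 0.00172
s3 = 1.83318 − 0.00172·(1.83318 − 1.90000) / (0.00172 − (-0.09646)) = 1.83318 − (-0.00011)/(0.09817) = 1.83435

1.834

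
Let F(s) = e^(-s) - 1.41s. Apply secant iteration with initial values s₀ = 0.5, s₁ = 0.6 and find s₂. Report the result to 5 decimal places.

F(0.5) = -0.0984693, F(0.6) = -0.2971884
s₂ = 0.6000000 − (-0.2971884)·(0.6000000 − 0.5000000) / (-0.2971884 − (-0.0984693)) = 0.6000000 − (-0.0297188)/(-0.1987190) = 0.4504480

0.45045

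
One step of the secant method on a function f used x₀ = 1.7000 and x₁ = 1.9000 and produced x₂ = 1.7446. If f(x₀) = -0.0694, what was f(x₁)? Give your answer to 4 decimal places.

The secant line through (1.7000, -0.0694) and (1.9000, f(x₁)) crosses zero at x₂ = 1.7446.
So (1.7000, -0.0694), (1.9000, f(x₁)), (1.7446, 0) are collinear:
f(x₁) = -0.0694 · (1.9000 − 1.7446) / (1.7000 − 1.7446) = -0.0694 · (0.155400)/(-0.044600) = 0.241811

0.2418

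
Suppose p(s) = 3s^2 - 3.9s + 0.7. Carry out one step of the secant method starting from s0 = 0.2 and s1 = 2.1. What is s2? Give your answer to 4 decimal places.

0.1867

p(0.2) = 0.040000, p(2.1) = 5.740000
s2 = 2.100000 − 5.740000·(2.100000 − 0.200000) / (5.740000 − 0.040000) = 2.100000 − (10.906000)/(5.700000) = 0.186667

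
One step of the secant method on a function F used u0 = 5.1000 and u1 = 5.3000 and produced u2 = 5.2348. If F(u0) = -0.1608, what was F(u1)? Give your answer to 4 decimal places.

The secant line through (5.1000, -0.1608) and (5.3000, F(u1)) crosses zero at u2 = 5.2348.
So (5.1000, -0.1608), (5.3000, F(u1)), (5.2348, 0) are collinear:
F(u1) = -0.1608 · (5.3000 − 5.2348) / (5.1000 − 5.2348) = -0.1608 · (0.065200)/(-0.134800) = 0.077776

0.0778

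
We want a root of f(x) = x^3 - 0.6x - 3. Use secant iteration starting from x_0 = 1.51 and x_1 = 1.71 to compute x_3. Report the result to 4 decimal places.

f(1.51) = -0.463049, f(1.71) = 0.974211
x_2 = 1.710000 − 0.974211·(1.710000 − 1.510000) / (0.974211 − (-0.463049)) = 1.710000 − (0.194842)/(1.437260) = 1.574435
f(1.574435) = -0.041880
x_3 = 1.574435 − (-0.041880)·(1.574435 − 1.710000) / (-0.041880 − 0.974211) = 1.574435 − (0.005677)/(-1.016091) = 1.580023

1.5800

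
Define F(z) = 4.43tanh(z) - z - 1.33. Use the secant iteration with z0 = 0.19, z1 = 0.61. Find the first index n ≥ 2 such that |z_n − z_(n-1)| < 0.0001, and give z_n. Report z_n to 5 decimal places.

F(0.19) = -0.6882843, F(0.61) = 0.4704830
z2 = 0.6100000 − 0.4704830·(0.4200000)/(1.1587674) = 0.4394715;  |Δ| = 0.1705285
F(0.4394715) = 0.0610322
z3 = 0.4394715 − 0.0610322·(-0.1705285)/(-0.4094508) = 0.4140527;  |Δ| = 0.0254188
F(0.4140527) = -0.0078987
z4 = 0.4140527 − (-0.0078987)·(-0.0254188)/(-0.0689309) = 0.4169654;  |Δ| = 0.0029127
F(0.4169654) = 0.0000975
z5 = 0.4169654 − 0.0000975·(0.0029127)/(0.0079962) = 0.4169299;  |Δ| = 0.0000355
|z5 − z4| = 0.0000355 < 0.0001

n = 5, z_n = 0.41693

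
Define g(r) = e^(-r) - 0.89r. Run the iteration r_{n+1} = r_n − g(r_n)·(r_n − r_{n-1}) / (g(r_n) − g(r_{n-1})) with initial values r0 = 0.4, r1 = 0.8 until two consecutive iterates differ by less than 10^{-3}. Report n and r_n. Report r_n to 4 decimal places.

g(0.4) = 0.314320, g(0.8) = -0.262671
r2 = 0.800000 − (-0.262671)·(0.400000)/(-0.576991) = 0.617903;  |Δ| = 0.182097
g(0.617903) = -0.010860
r3 = 0.617903 − (-0.010860)·(-0.182097)/(0.251811) = 0.610050;  |Δ| = 0.007853
g(0.610050) = 0.000380
r4 = 0.610050 − 0.000380·(-0.007853)/(0.011240) = 0.610315;  |Δ| = 0.000265
|r4 − r3| = 0.000265 < 10^{-3}

n = 4, r_n = 0.6103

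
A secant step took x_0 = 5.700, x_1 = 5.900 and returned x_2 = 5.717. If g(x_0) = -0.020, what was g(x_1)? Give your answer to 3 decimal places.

The secant line through (5.700, -0.020) and (5.900, g(x_1)) crosses zero at x_2 = 5.717.
So (5.700, -0.020), (5.900, g(x_1)), (5.717, 0) are collinear:
g(x_1) = -0.020 · (5.900 − 5.717) / (5.700 − 5.717) = -0.020 · (0.18300)/(-0.01700) = 0.21529

0.215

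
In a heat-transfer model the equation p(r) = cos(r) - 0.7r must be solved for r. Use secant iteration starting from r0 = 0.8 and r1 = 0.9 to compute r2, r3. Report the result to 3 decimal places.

p(0.8) = 0.13671, p(0.9) = -0.00839
r2 = 0.90000 − (-0.00839)·(0.90000 − 0.80000) / (-0.00839 − 0.13671) = 0.90000 − (-0.00084)/(-0.14510) = 0.89422
p(0.89422) = 0.00018
r3 = 0.89422 − 0.00018·(0.89422 − 0.90000) / (0.00018 − (-0.00839)) = 0.89422 − (0.00000)/(0.00857) = 0.89434

0.894, 0.894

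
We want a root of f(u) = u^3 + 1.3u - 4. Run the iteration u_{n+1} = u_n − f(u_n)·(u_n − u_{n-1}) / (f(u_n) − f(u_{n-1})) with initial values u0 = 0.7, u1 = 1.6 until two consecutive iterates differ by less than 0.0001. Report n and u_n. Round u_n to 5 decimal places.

n = 6, u_n = 1.31755

f(0.7) = -2.7470000, f(1.6) = 2.1760000
u2 = 1.6000000 − 2.1760000·(0.9000000)/(4.9230000) = 1.2021938;  |Δ| = 0.3978062
f(1.2021938) = -0.6996536
u3 = 1.2021938 − (-0.6996536)·(-0.3978062)/(-2.8756536) = 1.2989810;  |Δ| = 0.0967872
f(1.2989810) = -0.1194869
u4 = 1.2989810 − (-0.1194869)·(0.0967872)/(0.5801667) = 1.3189146;  |Δ| = 0.0199336
f(1.3189146) = 0.0088881
u5 = 1.3189146 − 0.0088881·(0.0199336)/(0.1283750) = 1.3175345;  |Δ| = 0.0013801
f(1.3175345) = -0.0001008
u6 = 1.3175345 − (-0.0001008)·(-0.0013801)/(-0.0089888) = 1.3175500;  |Δ| = 0.0000155
|u6 − u5| = 0.0000155 < 0.0001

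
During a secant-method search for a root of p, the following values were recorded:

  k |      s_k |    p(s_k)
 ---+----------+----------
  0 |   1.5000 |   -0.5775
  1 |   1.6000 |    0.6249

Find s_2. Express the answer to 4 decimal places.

s_2 = 1.6000 − 0.6249·(1.6000 − 1.5000) / (0.6249 − (-0.5775))
   = 1.6000 − (0.062490)/(1.202400) = 1.548029

1.5480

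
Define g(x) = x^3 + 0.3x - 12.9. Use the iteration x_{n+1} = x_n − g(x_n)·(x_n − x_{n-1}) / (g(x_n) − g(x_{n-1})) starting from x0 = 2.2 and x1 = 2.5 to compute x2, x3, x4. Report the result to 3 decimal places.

2.294, 2.302, 2.303

g(2.2) = -1.59200, g(2.5) = 3.47500
x2 = 2.50000 − 3.47500·(2.50000 − 2.20000) / (3.47500 − (-1.59200)) = 2.50000 − (1.04250)/(5.06700) = 2.29426
g(2.29426) = -0.13564
x3 = 2.29426 − (-0.13564)·(2.29426 − 2.50000) / (-0.13564 − 3.47500) = 2.29426 − (0.02791)/(-3.61064) = 2.30199
g(2.30199) = -0.01086
x4 = 2.30199 − (-0.01086)·(2.30199 − 2.29426) / (-0.01086 − (-0.13564)) = 2.30199 − (-0.00008)/(0.12478) = 2.30266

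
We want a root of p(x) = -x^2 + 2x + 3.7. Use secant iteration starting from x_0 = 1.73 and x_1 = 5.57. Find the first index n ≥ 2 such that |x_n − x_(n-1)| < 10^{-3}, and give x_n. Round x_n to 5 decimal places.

p(1.73) = 4.1671000, p(5.57) = -16.1849000
x_2 = 5.5700000 − (-16.1849000)·(3.8400000)/(-20.3520000) = 2.5162453;  |Δ| = 3.0537547
p(2.5162453) = 2.4010002
x_3 = 2.5162453 − 2.4010002·(-3.0537547)/(18.5859002) = 2.9107414;  |Δ| = 0.3944961
p(2.9107414) = 1.0490672
x_4 = 2.9107414 − 1.0490672·(0.3944961)/(-1.3519330) = 3.2168609;  |Δ| = 0.3061194
p(3.2168609) = -0.2144720
x_5 = 3.2168609 − (-0.2144720)·(0.3061194)/(-1.2635393) = 3.1649004;  |Δ| = 0.0519604
p(3.1649004) = 0.0132062
x_6 = 3.1649004 − 0.0132062·(-0.0519604)/(0.2276783) = 3.1679143;  |Δ| = 0.0030139
p(3.1679143) = 0.0001475
x_7 = 3.1679143 − 0.0001475·(0.0030139)/(-0.0130587) = 3.1679484;  |Δ| = 0.0000340
|x_7 − x_6| = 0.0000340 < 10^{-3}

n = 7, x_n = 3.16795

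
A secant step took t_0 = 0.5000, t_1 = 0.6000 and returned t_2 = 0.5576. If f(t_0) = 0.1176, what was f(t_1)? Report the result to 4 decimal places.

The secant line through (0.5000, 0.1176) and (0.6000, f(t_1)) crosses zero at t_2 = 0.5576.
So (0.5000, 0.1176), (0.6000, f(t_1)), (0.5576, 0) are collinear:
f(t_1) = 0.1176 · (0.6000 − 0.5576) / (0.5000 − 0.5576) = 0.1176 · (0.042400)/(-0.057600) = -0.086567

-0.0866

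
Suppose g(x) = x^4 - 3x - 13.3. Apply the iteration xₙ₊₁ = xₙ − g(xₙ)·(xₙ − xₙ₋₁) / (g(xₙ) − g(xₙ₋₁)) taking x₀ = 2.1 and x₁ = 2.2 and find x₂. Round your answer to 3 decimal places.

2.104

g(2.1) = -0.15190, g(2.2) = 3.52560
x₂ = 2.20000 − 3.52560·(2.20000 − 2.10000) / (3.52560 − (-0.15190)) = 2.20000 − (0.35256)/(3.67750) = 2.10413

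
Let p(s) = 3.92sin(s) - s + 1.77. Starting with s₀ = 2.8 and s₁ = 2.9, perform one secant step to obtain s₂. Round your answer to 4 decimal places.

p(2.8) = 0.283154, p(2.9) = -0.192143
s₂ = 2.900000 − (-0.192143)·(2.900000 − 2.800000) / (-0.192143 − 0.283154) = 2.900000 − (-0.019214)/(-0.475296) = 2.859574

2.8596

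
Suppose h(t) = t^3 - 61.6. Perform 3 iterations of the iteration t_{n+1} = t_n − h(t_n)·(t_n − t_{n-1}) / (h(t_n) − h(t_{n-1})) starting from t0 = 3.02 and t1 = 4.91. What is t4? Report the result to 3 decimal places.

h(3.02) = -34.05639, h(4.91) = 56.77077
t2 = 4.91000 − 56.77077·(4.91000 − 3.02000) / (56.77077 − (-34.05639)) = 4.91000 − (107.29676)/(90.82716) = 3.72867
h(3.72867) = -9.76033
t3 = 3.72867 − (-9.76033)·(3.72867 − 4.91000) / (-9.76033 − 56.77077) = 3.72867 − (11.53016)/(-66.53110) = 3.90198
h(3.90198) = -2.19079
t4 = 3.90198 − (-2.19079)·(3.90198 − 3.72867) / (-2.19079 − (-9.76033)) = 3.90198 − (-0.37968)/(7.56954) = 3.95213

3.952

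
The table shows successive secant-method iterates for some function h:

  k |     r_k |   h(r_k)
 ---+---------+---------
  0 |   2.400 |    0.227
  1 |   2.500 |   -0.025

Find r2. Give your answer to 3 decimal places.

r2 = 2.500 − (-0.025)·(2.500 − 2.400) / (-0.025 − 0.227)
   = 2.500 − (-0.00250)/(-0.25200) = 2.49008

2.490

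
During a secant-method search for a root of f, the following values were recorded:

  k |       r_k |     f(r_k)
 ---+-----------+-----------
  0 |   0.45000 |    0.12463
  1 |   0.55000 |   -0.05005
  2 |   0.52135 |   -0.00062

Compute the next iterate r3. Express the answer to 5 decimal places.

r3 = 0.52135 − (-0.00062)·(0.52135 − 0.55000) / (-0.00062 − (-0.05005))
   = 0.52135 − (0.0000178)/(0.0494300) = 0.5209906

0.52099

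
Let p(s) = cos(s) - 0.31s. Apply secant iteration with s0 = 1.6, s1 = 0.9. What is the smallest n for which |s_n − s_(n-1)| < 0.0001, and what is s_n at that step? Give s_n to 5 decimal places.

n = 5, s_n = 1.19223

p(1.6) = -0.5251995, p(0.9) = 0.3426100
s2 = 0.9000000 − 0.3426100·(-0.7000000)/(0.8678095) = 1.1763590;  |Δ| = 0.2763590
p(1.1763590) = 0.0196175
s3 = 1.1763590 − 0.0196175·(0.2763590)/(-0.3229925) = 1.1931441;  |Δ| = 0.0167851
p(1.1931441) = -0.0011356
s4 = 1.1931441 − (-0.0011356)·(0.0167851)/(-0.0207530) = 1.1922257;  |Δ| = 0.0009184
p(1.1922257) = 0.0000027
s5 = 1.1922257 − 0.0000027·(-0.0009184)/(0.0011383) = 1.1922279;  |Δ| = 0.0000022
|s5 − s4| = 0.0000022 < 0.0001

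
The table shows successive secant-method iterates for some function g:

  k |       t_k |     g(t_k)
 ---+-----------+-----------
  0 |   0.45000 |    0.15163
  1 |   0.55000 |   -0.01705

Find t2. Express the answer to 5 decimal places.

t2 = 0.55000 − (-0.01705)·(0.55000 − 0.45000) / (-0.01705 − 0.15163)
   = 0.55000 − (-0.0017050)/(-0.1686800) = 0.5398921

0.53989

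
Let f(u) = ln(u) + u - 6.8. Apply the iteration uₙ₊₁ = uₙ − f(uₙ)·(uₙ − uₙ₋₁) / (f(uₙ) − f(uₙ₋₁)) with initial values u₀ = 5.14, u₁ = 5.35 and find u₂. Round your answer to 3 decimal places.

f(5.14) = -0.02295, f(5.35) = 0.22710
u₂ = 5.35000 − 0.22710·(5.35000 − 5.14000) / (0.22710 − (-0.02295)) = 5.35000 − (0.04769)/(0.25004) = 5.15927

5.159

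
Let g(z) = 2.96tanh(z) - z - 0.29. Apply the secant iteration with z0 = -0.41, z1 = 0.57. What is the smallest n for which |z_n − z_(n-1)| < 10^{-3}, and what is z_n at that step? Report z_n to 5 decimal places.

g(-0.41) = -1.0298791, g(0.57) = 0.6654635
z2 = 0.5700000 − 0.6654635·(0.9800000)/(1.6953426) = 0.1853260;  |Δ| = 0.3846740
g(0.1853260) = 0.0670438
z3 = 0.1853260 − 0.0670438·(-0.3846740)/(-0.5984197) = 0.1422292;  |Δ| = 0.0430969
g(0.1422292) = -0.0140469
z4 = 0.1422292 − (-0.0140469)·(-0.0430969)/(-0.0810907) = 0.1496946;  |Δ| = 0.0074654
g(0.1496946) = 0.0001211
z5 = 0.1496946 − 0.0001211·(0.0074654)/(0.0141679) = 0.1496308;  |Δ| = 0.0000638
|z5 − z4| = 0.0000638 < 10^{-3}

n = 5, z_n = 0.14963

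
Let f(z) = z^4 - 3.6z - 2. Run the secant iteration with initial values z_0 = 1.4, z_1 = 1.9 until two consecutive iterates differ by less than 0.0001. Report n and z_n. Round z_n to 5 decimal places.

f(1.4) = -3.1984000, f(1.9) = 4.1921000
z_2 = 1.9000000 − 4.1921000·(0.5000000)/(7.3905000) = 1.6163859;  |Δ| = 0.2836141
f(1.6163859) = -0.9927703
z_3 = 1.6163859 − (-0.9927703)·(-0.2836141)/(-5.1848703) = 1.6706908;  |Δ| = 0.0543049
f(1.6706908) = -0.2236468
z_4 = 1.6706908 − (-0.2236468)·(0.0543049)/(0.7691235) = 1.6864816;  |Δ| = 0.0157908
f(1.6864816) = 0.0182547
z_5 = 1.6864816 − 0.0182547·(0.0157908)/(0.2419015) = 1.6852900;  |Δ| = 0.0011916
f(1.6852900) = -0.0002949
z_6 = 1.6852900 − (-0.0002949)·(-0.0011916)/(-0.0185496) = 1.6853089;  |Δ| = 0.0000189
|z_6 − z_5| = 0.0000189 < 0.0001

n = 6, z_n = 1.68531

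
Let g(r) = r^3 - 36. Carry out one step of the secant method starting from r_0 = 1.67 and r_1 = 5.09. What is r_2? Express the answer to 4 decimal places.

g(1.67) = -31.342537, g(5.09) = 95.872229
r_2 = 5.090000 − 95.872229·(5.090000 − 1.670000) / (95.872229 − (-31.342537)) = 5.090000 − (327.883023)/(127.214766) = 2.512602

2.5126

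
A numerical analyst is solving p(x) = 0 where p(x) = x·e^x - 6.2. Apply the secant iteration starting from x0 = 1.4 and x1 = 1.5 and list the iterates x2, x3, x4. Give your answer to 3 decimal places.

p(1.4) = -0.52272, p(1.5) = 0.52253
x2 = 1.50000 − 0.52253·(1.50000 − 1.40000) / (0.52253 − (-0.52272)) = 1.50000 − (0.05225)/(1.04525) = 1.45001
p(1.45001) = -0.01839
x3 = 1.45001 − (-0.01839)·(1.45001 − 1.50000) / (-0.01839 − 0.52253) = 1.45001 − (0.00092)/(-0.54092) = 1.45171
p(1.45171) = -0.00062
x4 = 1.45171 − (-0.00062)·(1.45171 − 1.45001) / (-0.00062 − (-0.01839)) = 1.45171 − (0.00000)/(0.01777) = 1.45177

1.450, 1.452, 1.452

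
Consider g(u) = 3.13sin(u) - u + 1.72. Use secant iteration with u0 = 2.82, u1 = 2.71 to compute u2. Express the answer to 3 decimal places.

2.792

g(2.82) = -0.11068, g(2.71) = 0.31934
u2 = 2.71000 − 0.31934·(2.71000 − 2.82000) / (0.31934 − (-0.11068)) = 2.71000 − (-0.03513)/(0.43001) = 2.79169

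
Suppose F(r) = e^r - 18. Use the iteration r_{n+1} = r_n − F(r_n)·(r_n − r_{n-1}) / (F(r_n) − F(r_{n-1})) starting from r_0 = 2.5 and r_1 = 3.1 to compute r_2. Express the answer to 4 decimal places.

F(2.5) = -5.817506, F(3.1) = 4.197951
r_2 = 3.100000 − 4.197951·(3.100000 − 2.500000) / (4.197951 − (-5.817506)) = 3.100000 − (2.518771)/(10.015457) = 2.848512

2.8485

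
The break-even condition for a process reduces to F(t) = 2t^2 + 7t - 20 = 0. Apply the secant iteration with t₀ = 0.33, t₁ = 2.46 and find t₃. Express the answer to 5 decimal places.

1.85293

F(0.33) = -17.4722000, F(2.46) = 9.3232000
t₂ = 2.4600000 − 9.3232000·(2.4600000 − 0.3300000) / (9.3232000 − (-17.4722000)) = 2.4600000 − (19.8584160)/(26.7954000) = 1.7188871
F(1.7188871) = -2.0586443
t₃ = 1.7188871 − (-2.0586443)·(1.7188871 − 2.4600000) / (-2.0586443 − 9.3232000) = 1.7188871 − (1.5256878)/(-11.3818443) = 1.8529329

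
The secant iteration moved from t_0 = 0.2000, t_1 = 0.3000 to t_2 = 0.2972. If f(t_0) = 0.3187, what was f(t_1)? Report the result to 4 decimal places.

The secant line through (0.2000, 0.3187) and (0.3000, f(t_1)) crosses zero at t_2 = 0.2972.
So (0.2000, 0.3187), (0.3000, f(t_1)), (0.2972, 0) are collinear:
f(t_1) = 0.3187 · (0.3000 − 0.2972) / (0.2000 − 0.2972) = 0.3187 · (0.002800)/(-0.097200) = -0.009181

-0.0092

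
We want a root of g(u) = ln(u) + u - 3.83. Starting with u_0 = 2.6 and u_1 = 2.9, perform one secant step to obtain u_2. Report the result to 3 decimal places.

g(2.6) = -0.27449, g(2.9) = 0.13471
u_2 = 2.90000 − 0.13471·(2.90000 − 2.60000) / (0.13471 − (-0.27449)) = 2.90000 − (0.04041)/(0.40920) = 2.80124

2.801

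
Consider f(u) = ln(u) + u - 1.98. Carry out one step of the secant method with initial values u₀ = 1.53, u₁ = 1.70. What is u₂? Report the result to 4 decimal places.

1.5453

f(1.53) = -0.024732, f(1.70) = 0.250628
u₂ = 1.700000 − 0.250628·(1.700000 − 1.530000) / (0.250628 − (-0.024732)) = 1.700000 − (0.042607)/(0.275361) = 1.545269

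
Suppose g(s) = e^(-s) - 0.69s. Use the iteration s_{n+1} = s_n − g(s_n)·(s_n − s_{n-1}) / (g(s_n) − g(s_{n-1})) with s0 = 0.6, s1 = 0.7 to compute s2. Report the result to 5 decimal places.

0.71121

g(0.6) = 0.1348116, g(0.7) = 0.0135853
s2 = 0.7000000 − 0.0135853·(0.7000000 − 0.6000000) / (0.0135853 − 0.1348116) = 0.7000000 − (0.0013585)/(-0.1212263) = 0.7112066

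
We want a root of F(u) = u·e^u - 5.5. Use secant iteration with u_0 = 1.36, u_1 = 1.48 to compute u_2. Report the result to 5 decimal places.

1.38007

F(1.36) = -0.2011771, F(1.48) = 1.0015596
u_2 = 1.4800000 − 1.0015596·(1.4800000 − 1.3600000) / (1.0015596 − (-0.2011771)) = 1.4800000 − (0.1201872)/(1.2027367) = 1.3800719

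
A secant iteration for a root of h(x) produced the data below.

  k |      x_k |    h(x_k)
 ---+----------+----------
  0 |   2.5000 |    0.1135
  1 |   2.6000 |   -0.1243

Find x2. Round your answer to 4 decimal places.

x2 = 2.6000 − (-0.1243)·(2.6000 − 2.5000) / (-0.1243 − 0.1135)
   = 2.6000 − (-0.012430)/(-0.237800) = 2.547729

2.5477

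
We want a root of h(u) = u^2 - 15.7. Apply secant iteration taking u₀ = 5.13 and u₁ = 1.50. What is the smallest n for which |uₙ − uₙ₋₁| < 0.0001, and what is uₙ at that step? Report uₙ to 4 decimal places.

n = 7, uₙ = 3.9623

h(5.13) = 10.616900, h(1.50) = -13.450000
u₂ = 1.500000 − (-13.450000)·(-3.630000)/(-24.066900) = 3.528658;  |Δ| = 2.028658
h(3.528658) = -3.248575
u₃ = 3.528658 − (-3.248575)·(2.028658)/(10.201425) = 4.174670;  |Δ| = 0.646012
h(4.174670) = 1.727870
u₄ = 4.174670 − 1.727870·(0.646012)/(4.976446) = 3.950368;  |Δ| = 0.224302
h(3.950368) = -0.094590
u₅ = 3.950368 − (-0.094590)·(-0.224302)/(-1.822461) = 3.962010;  |Δ| = 0.011642
h(3.962010) = -0.002476
u₆ = 3.962010 − (-0.002476)·(0.011642)/(0.092115) = 3.962323;  |Δ| = 0.000313
h(3.962323) = 0.000004
u₇ = 3.962323 − 0.000004·(0.000313)/(0.002479) = 3.962323;  |Δ| = 0.000000
|u₇ − u₆| = 0.000000 < 0.0001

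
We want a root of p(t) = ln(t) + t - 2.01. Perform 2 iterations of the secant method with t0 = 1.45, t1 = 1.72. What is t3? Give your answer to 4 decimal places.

1.5632

p(1.45) = -0.188436, p(1.72) = 0.252324
t2 = 1.720000 − 0.252324·(1.720000 − 1.450000) / (0.252324 − (-0.188436)) = 1.720000 − (0.068128)/(0.440761) = 1.565432
p(1.565432) = 0.003594
t3 = 1.565432 − 0.003594·(1.565432 − 1.720000) / (0.003594 − 0.252324) = 1.565432 − (-0.000555)/(-0.248731) = 1.563199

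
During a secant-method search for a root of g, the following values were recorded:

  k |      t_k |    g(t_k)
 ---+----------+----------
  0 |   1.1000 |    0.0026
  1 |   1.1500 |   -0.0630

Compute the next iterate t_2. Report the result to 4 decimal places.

1.1020

t_2 = 1.1500 − (-0.0630)·(1.1500 − 1.1000) / (-0.0630 − 0.0026)
   = 1.1500 − (-0.003150)/(-0.065600) = 1.101982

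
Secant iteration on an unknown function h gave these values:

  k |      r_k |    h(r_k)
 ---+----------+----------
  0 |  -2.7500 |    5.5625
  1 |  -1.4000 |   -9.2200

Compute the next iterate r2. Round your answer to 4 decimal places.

-2.2420

r2 = -1.4000 − (-9.2200)·(-1.4000 − (-2.7500)) / (-9.2200 − 5.5625)
   = -1.4000 − (-12.447000)/(-14.782500) = -2.242009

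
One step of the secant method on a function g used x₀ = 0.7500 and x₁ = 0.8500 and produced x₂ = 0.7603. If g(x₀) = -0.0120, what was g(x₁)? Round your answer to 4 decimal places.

0.1045

The secant line through (0.7500, -0.0120) and (0.8500, g(x₁)) crosses zero at x₂ = 0.7603.
So (0.7500, -0.0120), (0.8500, g(x₁)), (0.7603, 0) are collinear:
g(x₁) = -0.0120 · (0.8500 − 0.7603) / (0.7500 − 0.7603) = -0.0120 · (0.089700)/(-0.010300) = 0.104505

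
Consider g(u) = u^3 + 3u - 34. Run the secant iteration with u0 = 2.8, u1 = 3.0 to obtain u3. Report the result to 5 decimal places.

2.93190

g(2.8) = -3.6480000, g(3.0) = 2.0000000
u2 = 3.0000000 − 2.0000000·(3.0000000 − 2.8000000) / (2.0000000 − (-3.6480000)) = 3.0000000 − (0.4000000)/(5.6480000) = 2.9291785
g(2.9291785) = -0.0798599
u3 = 2.9291785 − (-0.0798599)·(2.9291785 − 3.0000000) / (-0.0798599 − 2.0000000) = 2.9291785 − (0.0056558)/(-2.0798599) = 2.9318978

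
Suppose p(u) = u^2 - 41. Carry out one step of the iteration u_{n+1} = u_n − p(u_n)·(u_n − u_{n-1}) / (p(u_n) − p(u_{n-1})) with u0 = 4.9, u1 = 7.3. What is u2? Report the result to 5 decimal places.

p(4.9) = -16.9900000, p(7.3) = 12.2900000
u2 = 7.3000000 − 12.2900000·(7.3000000 − 4.9000000) / (12.2900000 − (-16.9900000)) = 7.3000000 − (29.4960000)/(29.2800000) = 6.2926230

6.29262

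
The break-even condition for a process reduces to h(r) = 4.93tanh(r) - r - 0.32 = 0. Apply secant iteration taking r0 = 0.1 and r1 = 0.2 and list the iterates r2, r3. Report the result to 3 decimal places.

0.081, 0.082

h(0.1) = 0.07136, h(0.2) = 0.45306
r2 = 0.20000 − 0.45306·(0.20000 − 0.10000) / (0.45306 − 0.07136) = 0.20000 − (0.04531)/(0.38170) = 0.08130
h(0.08130) = -0.00136
r3 = 0.08130 − (-0.00136)·(0.08130 − 0.20000) / (-0.00136 − 0.45306) = 0.08130 − (0.00016)/(-0.45442) = 0.08166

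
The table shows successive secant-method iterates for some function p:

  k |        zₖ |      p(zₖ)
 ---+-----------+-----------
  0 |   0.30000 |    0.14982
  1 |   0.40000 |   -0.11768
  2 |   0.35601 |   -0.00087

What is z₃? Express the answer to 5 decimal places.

z₃ = 0.35601 − (-0.00087)·(0.35601 − 0.40000) / (-0.00087 − (-0.11768))
   = 0.35601 − (0.0000383)/(0.1168100) = 0.3556824

0.35568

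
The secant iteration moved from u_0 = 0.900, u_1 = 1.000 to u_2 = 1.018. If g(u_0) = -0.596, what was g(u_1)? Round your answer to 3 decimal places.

-0.091

The secant line through (0.900, -0.596) and (1.000, g(u_1)) crosses zero at u_2 = 1.018.
So (0.900, -0.596), (1.000, g(u_1)), (1.018, 0) are collinear:
g(u_1) = -0.596 · (1.000 − 1.018) / (0.900 − 1.018) = -0.596 · (-0.01800)/(-0.11800) = -0.09092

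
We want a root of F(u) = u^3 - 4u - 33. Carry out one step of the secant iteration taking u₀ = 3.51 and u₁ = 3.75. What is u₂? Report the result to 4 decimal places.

3.6168

F(3.51) = -3.796449, F(3.75) = 4.734375
u₂ = 3.750000 − 4.734375·(3.750000 − 3.510000) / (4.734375 − (-3.796449)) = 3.750000 − (1.136250)/(8.530824) = 3.616807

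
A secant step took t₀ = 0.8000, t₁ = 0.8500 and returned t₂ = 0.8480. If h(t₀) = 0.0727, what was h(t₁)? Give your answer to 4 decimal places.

The secant line through (0.8000, 0.0727) and (0.8500, h(t₁)) crosses zero at t₂ = 0.8480.
So (0.8000, 0.0727), (0.8500, h(t₁)), (0.8480, 0) are collinear:
h(t₁) = 0.0727 · (0.8500 − 0.8480) / (0.8000 − 0.8480) = 0.0727 · (0.002000)/(-0.048000) = -0.003029

-0.0030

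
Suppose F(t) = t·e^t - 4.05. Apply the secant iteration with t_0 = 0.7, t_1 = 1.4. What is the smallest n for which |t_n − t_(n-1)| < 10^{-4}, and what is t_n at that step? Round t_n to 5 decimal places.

F(0.7) = -2.6403731, F(1.4) = 1.6272800
t_2 = 1.4000000 − 1.6272800·(0.7000000)/(4.2676531) = 1.1330861;  |Δ| = 0.2669139
F(1.1330861) = -0.5315131
t_3 = 1.1330861 − (-0.5315131)·(-0.2669139)/(-2.1587930) = 1.1988025;  |Δ| = 0.0657165
F(1.1988025) = -0.0745986
t_4 = 1.1988025 − (-0.0745986)·(0.0657165)/(0.4569145) = 1.2095318;  |Δ| = 0.0107293
F(1.2095318) = 0.0042477
t_5 = 1.2095318 − 0.0042477·(0.0107293)/(0.0788463) = 1.2089538;  |Δ| = 0.0005780
F(1.2089538) = -0.0000314
t_6 = 1.2089538 − (-0.0000314)·(-0.0005780)/(-0.0042792) = 1.2089580;  |Δ| = 0.0000042
|t_6 − t_5| = 0.0000042 < 10^{-4}

n = 6, t_n = 1.20896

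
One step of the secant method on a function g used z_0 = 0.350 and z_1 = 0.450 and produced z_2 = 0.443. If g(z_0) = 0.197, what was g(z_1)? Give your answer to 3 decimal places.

The secant line through (0.350, 0.197) and (0.450, g(z_1)) crosses zero at z_2 = 0.443.
So (0.350, 0.197), (0.450, g(z_1)), (0.443, 0) are collinear:
g(z_1) = 0.197 · (0.450 − 0.443) / (0.350 − 0.443) = 0.197 · (0.00700)/(-0.09300) = -0.01483

-0.015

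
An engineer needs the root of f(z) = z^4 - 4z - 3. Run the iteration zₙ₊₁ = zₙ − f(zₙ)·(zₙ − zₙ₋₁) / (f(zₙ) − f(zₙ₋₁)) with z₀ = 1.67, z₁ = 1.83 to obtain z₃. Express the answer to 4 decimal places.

1.7841

f(1.67) = -1.902037, f(1.83) = 0.895131
z₂ = 1.830000 − 0.895131·(1.830000 − 1.670000) / (0.895131 − (-1.902037)) = 1.830000 − (0.143221)/(2.797168) = 1.778798
f(1.778798) = -0.103525
z₃ = 1.778798 − (-0.103525)·(1.778798 − 1.830000) / (-0.103525 − 0.895131) = 1.778798 − (0.005301)/(-0.998656) = 1.784106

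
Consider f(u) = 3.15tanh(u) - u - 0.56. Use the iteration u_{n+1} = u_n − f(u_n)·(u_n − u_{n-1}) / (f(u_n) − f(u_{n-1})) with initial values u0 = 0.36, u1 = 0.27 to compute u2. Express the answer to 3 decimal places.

f(0.36) = 0.16742, f(0.27) = 0.00042
u2 = 0.27000 − 0.00042·(0.27000 − 0.36000) / (0.00042 − 0.16742) = 0.27000 − (-0.00004)/(-0.16701) = 0.26977

0.270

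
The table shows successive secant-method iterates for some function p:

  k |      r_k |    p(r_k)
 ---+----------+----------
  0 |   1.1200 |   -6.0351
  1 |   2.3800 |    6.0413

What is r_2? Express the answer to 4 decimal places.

r_2 = 2.3800 − 6.0413·(2.3800 − 1.1200) / (6.0413 − (-6.0351))
   = 2.3800 − (7.612038)/(12.076400) = 1.749677

1.7497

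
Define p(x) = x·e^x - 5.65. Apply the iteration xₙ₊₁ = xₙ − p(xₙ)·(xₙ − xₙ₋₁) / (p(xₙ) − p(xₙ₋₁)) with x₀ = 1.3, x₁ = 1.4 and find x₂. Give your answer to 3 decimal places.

1.397

p(1.3) = -0.87991, p(1.4) = 0.02728
x₂ = 1.40000 − 0.02728·(1.40000 − 1.30000) / (0.02728 − (-0.87991)) = 1.40000 − (0.00273)/(0.90719) = 1.39699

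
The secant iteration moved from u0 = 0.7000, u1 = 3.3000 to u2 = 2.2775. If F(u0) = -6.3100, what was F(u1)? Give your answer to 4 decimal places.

4.0900

The secant line through (0.7000, -6.3100) and (3.3000, F(u1)) crosses zero at u2 = 2.2775.
So (0.7000, -6.3100), (3.3000, F(u1)), (2.2775, 0) are collinear:
F(u1) = -6.3100 · (3.3000 − 2.2775) / (0.7000 − 2.2775) = -6.3100 · (1.022500)/(-1.577500) = 4.090000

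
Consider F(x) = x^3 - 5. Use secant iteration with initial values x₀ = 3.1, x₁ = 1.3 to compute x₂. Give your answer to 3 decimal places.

F(3.1) = 24.79100, F(1.3) = -2.80300
x₂ = 1.30000 − (-2.80300)·(1.30000 − 3.10000) / (-2.80300 − 24.79100) = 1.30000 − (5.04540)/(-27.59400) = 1.48284

1.483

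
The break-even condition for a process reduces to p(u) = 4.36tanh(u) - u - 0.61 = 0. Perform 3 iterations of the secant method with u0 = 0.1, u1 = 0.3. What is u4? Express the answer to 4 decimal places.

p(0.1) = -0.275448, p(0.3) = 0.360123
u2 = 0.300000 − 0.360123·(0.300000 − 0.100000) / (0.360123 − (-0.275448)) = 0.300000 − (0.072025)/(0.635571) = 0.186677
p(0.186677) = 0.007911
u3 = 0.186677 − 0.007911·(0.186677 − 0.300000) / (0.007911 − 0.360123) = 0.186677 − (-0.000896)/(-0.352212) = 0.184132
p(0.184132) = -0.000268
u4 = 0.184132 − (-0.000268)·(0.184132 − 0.186677) / (-0.000268 − 0.007911) = 0.184132 − (0.000001)/(-0.008179) = 0.184215

0.1842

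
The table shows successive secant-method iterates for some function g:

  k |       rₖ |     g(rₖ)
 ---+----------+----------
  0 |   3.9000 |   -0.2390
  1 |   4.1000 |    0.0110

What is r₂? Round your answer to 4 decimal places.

4.0912

r₂ = 4.1000 − 0.0110·(4.1000 − 3.9000) / (0.0110 − (-0.2390))
   = 4.1000 − (0.002200)/(0.250000) = 4.091200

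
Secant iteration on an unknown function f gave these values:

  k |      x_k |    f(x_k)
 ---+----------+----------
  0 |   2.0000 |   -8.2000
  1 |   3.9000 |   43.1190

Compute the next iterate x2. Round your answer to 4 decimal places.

2.3036

x2 = 3.9000 − 43.1190·(3.9000 − 2.0000) / (43.1190 − (-8.2000))
   = 3.9000 − (81.926100)/(51.319000) = 2.303591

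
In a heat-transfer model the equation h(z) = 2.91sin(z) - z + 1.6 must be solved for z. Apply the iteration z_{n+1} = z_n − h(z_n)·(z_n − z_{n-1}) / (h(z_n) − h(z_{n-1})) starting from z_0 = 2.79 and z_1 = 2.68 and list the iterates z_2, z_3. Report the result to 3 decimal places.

h(2.79) = -0.18782, h(2.68) = 0.21604
z_2 = 2.68000 − 0.21604·(2.68000 − 2.79000) / (0.21604 − (-0.18782)) = 2.68000 − (-0.02376)/(0.40386) = 2.73884
h(2.73884) = 0.00173
z_3 = 2.73884 − 0.00173·(2.73884 − 2.68000) / (0.00173 − 0.21604) = 2.73884 − (0.00010)/(-0.21431) = 2.73932

2.739, 2.739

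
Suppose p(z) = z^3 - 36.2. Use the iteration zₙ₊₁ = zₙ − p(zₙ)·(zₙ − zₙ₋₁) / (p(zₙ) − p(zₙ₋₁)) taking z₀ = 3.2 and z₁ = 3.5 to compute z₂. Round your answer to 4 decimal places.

3.3019

p(3.2) = -3.432000, p(3.5) = 6.675000
z₂ = 3.500000 − 6.675000·(3.500000 − 3.200000) / (6.675000 − (-3.432000)) = 3.500000 − (2.002500)/(10.107000) = 3.301870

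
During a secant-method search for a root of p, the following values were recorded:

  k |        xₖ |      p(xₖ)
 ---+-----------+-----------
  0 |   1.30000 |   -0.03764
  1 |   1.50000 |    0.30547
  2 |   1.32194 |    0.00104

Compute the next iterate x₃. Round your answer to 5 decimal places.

x₃ = 1.32194 − 0.00104·(1.32194 − 1.50000) / (0.00104 − 0.30547)
   = 1.32194 − (-0.0001852)/(-0.3044300) = 1.3213317

1.32133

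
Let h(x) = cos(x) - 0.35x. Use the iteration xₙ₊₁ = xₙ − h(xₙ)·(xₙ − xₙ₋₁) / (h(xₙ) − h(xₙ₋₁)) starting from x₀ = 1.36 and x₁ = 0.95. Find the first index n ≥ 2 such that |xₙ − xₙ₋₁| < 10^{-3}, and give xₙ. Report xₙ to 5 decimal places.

n = 4, xₙ = 1.15474

h(1.36) = -0.2667613, h(0.95) = 0.2491831
x₂ = 0.9500000 − 0.2491831·(-0.4100000)/(0.5159444) = 1.1480156;  |Δ| = 0.1980156
h(1.1480156) = 0.0084924
x₃ = 1.1480156 − 0.0084924·(0.1980156)/(-0.2406907) = 1.1550023;  |Δ| = 0.0069867
h(1.1550023) = -0.0003344
x₄ = 1.1550023 − (-0.0003344)·(0.0069867)/(-0.0088268) = 1.1547376;  |Δ| = 0.0002647
|x₄ − x₃| = 0.0002647 < 10^{-3}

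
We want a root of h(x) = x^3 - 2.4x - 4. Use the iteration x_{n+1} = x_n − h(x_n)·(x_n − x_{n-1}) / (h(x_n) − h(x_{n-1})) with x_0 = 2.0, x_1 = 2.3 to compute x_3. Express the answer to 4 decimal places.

h(2.0) = -0.800000, h(2.3) = 2.647000
x_2 = 2.300000 − 2.647000·(2.300000 − 2.000000) / (2.647000 − (-0.800000)) = 2.300000 − (0.794100)/(3.447000) = 2.069626
h(2.069626) = -0.102169
x_3 = 2.069626 − (-0.102169)·(2.069626 − 2.300000) / (-0.102169 − 2.647000) = 2.069626 − (0.023537)/(-2.749169) = 2.078187

2.0782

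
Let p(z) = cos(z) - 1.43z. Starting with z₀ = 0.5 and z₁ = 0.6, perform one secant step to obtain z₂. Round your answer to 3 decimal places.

0.583

p(0.5) = 0.16258, p(0.6) = -0.03266
z₂ = 0.60000 − (-0.03266)·(0.60000 − 0.50000) / (-0.03266 − 0.16258) = 0.60000 − (-0.00327)/(-0.19525) = 0.58327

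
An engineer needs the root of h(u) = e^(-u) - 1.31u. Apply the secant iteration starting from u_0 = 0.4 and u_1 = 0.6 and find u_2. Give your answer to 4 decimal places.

0.4763

h(0.4) = 0.146320, h(0.6) = -0.237188
u_2 = 0.600000 − (-0.237188)·(0.600000 − 0.400000) / (-0.237188 − 0.146320) = 0.600000 − (-0.047438)/(-0.383508) = 0.476306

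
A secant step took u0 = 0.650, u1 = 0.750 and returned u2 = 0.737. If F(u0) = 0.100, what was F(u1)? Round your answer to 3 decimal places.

The secant line through (0.650, 0.100) and (0.750, F(u1)) crosses zero at u2 = 0.737.
So (0.650, 0.100), (0.750, F(u1)), (0.737, 0) are collinear:
F(u1) = 0.100 · (0.750 − 0.737) / (0.650 − 0.737) = 0.100 · (0.01300)/(-0.08700) = -0.01494

-0.015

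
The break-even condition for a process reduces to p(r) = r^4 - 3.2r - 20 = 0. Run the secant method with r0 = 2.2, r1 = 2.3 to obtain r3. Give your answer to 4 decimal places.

2.2861

p(2.2) = -3.614400, p(2.3) = 0.624100
r2 = 2.300000 − 0.624100·(2.300000 − 2.200000) / (0.624100 − (-3.614400)) = 2.300000 − (0.062410)/(4.238500) = 2.285275
p(2.285275) = -0.038543
r3 = 2.285275 − (-0.038543)·(2.285275 − 2.300000) / (-0.038543 − 0.624100) = 2.285275 − (0.000568)/(-0.662643) = 2.286132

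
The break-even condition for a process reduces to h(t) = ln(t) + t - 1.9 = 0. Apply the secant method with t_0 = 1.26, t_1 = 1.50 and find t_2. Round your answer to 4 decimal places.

1.4968

h(1.26) = -0.408888, h(1.50) = 0.005465
t_2 = 1.500000 − 0.005465·(1.500000 − 1.260000) / (0.005465 − (-0.408888)) = 1.500000 − (0.001312)/(0.414353) = 1.496835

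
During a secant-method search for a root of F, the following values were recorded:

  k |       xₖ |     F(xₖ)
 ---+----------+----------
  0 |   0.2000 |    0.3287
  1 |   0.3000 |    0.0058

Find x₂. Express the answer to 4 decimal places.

0.3018

x₂ = 0.3000 − 0.0058·(0.3000 − 0.2000) / (0.0058 − 0.3287)
   = 0.3000 − (0.000580)/(-0.322900) = 0.301796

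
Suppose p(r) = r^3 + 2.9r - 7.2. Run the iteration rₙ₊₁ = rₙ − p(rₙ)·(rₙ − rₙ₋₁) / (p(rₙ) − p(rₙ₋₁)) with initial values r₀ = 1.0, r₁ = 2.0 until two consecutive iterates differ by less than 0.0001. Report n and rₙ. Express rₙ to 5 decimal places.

n = 6, rₙ = 1.44416

p(1.0) = -3.3000000, p(2.0) = 6.6000000
r₂ = 2.0000000 − 6.6000000·(1.0000000)/(9.9000000) = 1.3333333;  |Δ| = 0.6666667
p(1.3333333) = -0.9629630
r₃ = 1.3333333 − (-0.9629630)·(-0.6666667)/(-7.5629630) = 1.4182174;  |Δ| = 0.0848841
p(1.4182174) = -0.2346510
r₄ = 1.4182174 − (-0.2346510)·(0.0848841)/(0.7283120) = 1.4455658;  |Δ| = 0.0273484
p(1.4455658) = 0.0128825
r₅ = 1.4455658 − 0.0128825·(0.0273484)/(0.2475335) = 1.4441425;  |Δ| = 0.0014233
p(1.4441425) = -0.0001590
r₆ = 1.4441425 − (-0.0001590)·(-0.0014233)/(-0.0130415) = 1.4441598;  |Δ| = 0.0000173
|r₆ − r₅| = 0.0000173 < 0.0001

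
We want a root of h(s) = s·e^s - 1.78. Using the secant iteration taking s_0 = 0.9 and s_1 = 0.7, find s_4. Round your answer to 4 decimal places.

h(0.9) = 0.433643, h(0.7) = -0.370373
s_2 = 0.700000 − (-0.370373)·(0.700000 − 0.900000) / (-0.370373 − 0.433643) = 0.700000 − (0.074075)/(-0.804016) = 0.792131
h(0.792131) = -0.030899
s_3 = 0.792131 − (-0.030899)·(0.792131 − 0.700000) / (-0.030899 − (-0.370373)) = 0.792131 − (-0.002847)/(0.339474) = 0.800517
h(0.800517) = 0.002503
s_4 = 0.800517 − 0.002503·(0.800517 − 0.792131) / (0.002503 − (-0.030899)) = 0.800517 − (0.000021)/(0.033402) = 0.799888

0.7999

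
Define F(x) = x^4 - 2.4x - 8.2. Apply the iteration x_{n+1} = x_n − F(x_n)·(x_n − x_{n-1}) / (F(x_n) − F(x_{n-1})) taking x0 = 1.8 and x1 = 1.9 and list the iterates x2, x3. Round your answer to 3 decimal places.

F(1.8) = -2.02240, F(1.9) = 0.27210
x2 = 1.90000 − 0.27210·(1.90000 − 1.80000) / (0.27210 − (-2.02240)) = 1.90000 − (0.02721)/(2.29450) = 1.88814
F(1.88814) = -0.02176
x3 = 1.88814 − (-0.02176)·(1.88814 − 1.90000) / (-0.02176 − 0.27210) = 1.88814 − (0.00026)/(-0.29386) = 1.88902

1.888, 1.889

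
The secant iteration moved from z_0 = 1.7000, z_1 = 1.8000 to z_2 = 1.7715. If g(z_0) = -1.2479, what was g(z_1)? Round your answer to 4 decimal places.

The secant line through (1.7000, -1.2479) and (1.8000, g(z_1)) crosses zero at z_2 = 1.7715.
So (1.7000, -1.2479), (1.8000, g(z_1)), (1.7715, 0) are collinear:
g(z_1) = -1.2479 · (1.8000 − 1.7715) / (1.7000 − 1.7715) = -1.2479 · (0.028500)/(-0.071500) = 0.497415

0.4974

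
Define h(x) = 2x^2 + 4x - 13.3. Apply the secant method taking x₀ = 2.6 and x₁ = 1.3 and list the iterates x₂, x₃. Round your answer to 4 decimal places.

h(2.6) = 10.620000, h(1.3) = -4.720000
x₂ = 1.300000 − (-4.720000)·(1.300000 − 2.600000) / (-4.720000 − 10.620000) = 1.300000 − (6.136000)/(-15.340000) = 1.700000
h(1.700000) = -0.720000
x₃ = 1.700000 − (-0.720000)·(1.700000 − 1.300000) / (-0.720000 − (-4.720000)) = 1.700000 − (-0.288000)/(4.000000) = 1.772000

1.7000, 1.7720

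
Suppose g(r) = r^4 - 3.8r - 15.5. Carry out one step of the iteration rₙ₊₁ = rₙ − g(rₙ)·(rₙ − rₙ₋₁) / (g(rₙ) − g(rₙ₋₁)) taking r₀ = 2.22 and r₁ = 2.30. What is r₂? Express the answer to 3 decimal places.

g(2.22) = 0.35313, g(2.30) = 3.74410
r₂ = 2.30000 − 3.74410·(2.30000 − 2.22000) / (3.74410 − 0.35313) = 2.30000 − (0.29953)/(3.39097) = 2.21167

2.212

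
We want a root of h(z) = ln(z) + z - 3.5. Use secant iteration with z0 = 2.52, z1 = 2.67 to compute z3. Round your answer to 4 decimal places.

2.5600

h(2.52) = -0.055741, h(2.67) = 0.152078
z2 = 2.670000 − 0.152078·(2.670000 − 2.520000) / (0.152078 − (-0.055741)) = 2.670000 − (0.022812)/(0.207820) = 2.560233
h(2.560233) = 0.000331
z3 = 2.560233 − 0.000331·(2.560233 − 2.670000) / (0.000331 − 0.152078) = 2.560233 − (-0.000036)/(-0.151747) = 2.559993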